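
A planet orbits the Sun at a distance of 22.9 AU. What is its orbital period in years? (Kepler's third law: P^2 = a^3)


P = a^(3/2) = 22.9^1.5 = 109.5855

109.5855 years


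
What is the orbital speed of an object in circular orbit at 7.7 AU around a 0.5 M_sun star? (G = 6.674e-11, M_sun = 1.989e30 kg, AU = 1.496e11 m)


v = sqrt(GM/r) = sqrt(6.674e-11 * 9.945e+29 / 1.152e+12) = 7590.7438

7590.7438 m/s


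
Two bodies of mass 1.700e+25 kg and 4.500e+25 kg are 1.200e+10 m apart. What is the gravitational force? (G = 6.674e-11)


F = G*m1*m2/r^2 = 6.674e-11 * 1.700e+25 * 4.500e+25 / (1.200e+10)^2 = 6.674e-11 * 7.650e+50 / 1.440e+20 = 3.546e+20

3.546e+20 N


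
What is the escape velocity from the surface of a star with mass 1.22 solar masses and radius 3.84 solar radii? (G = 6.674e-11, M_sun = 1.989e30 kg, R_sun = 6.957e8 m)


M = 1.22 * 1.989e30 kg = 2.42658e+30 kg; R = 3.84 * 6.957e8 m = 2.671488e+09 m. v_esc = sqrt(2GM/R) = sqrt(2 * 6.674e-11 * 2.42658e+30 / 2.671488e+09) = 348200.0202

348200.0202 m/s


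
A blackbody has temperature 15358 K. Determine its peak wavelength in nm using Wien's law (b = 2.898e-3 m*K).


lam_max = b / T = 2.898e-3 / 15358 = 1.887e-07 m = 188.6964 nm

188.6964 nm


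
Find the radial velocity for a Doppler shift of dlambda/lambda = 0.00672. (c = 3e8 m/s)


v = (dlambda/lambda) * c = 0.00672 * 3e8 = 2.016e+06

2.016e+06 m/s


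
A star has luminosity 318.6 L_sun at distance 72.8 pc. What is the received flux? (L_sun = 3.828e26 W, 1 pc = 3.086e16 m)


F = L / (4*pi*d^2) = 1.220e+29 / (4*pi*(2.247e+18)^2) = 1.923e-09

1.923e-09 W/m^2


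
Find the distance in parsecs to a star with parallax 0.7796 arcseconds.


d = 1/p = 1/0.7796 = 1.2827

1.2827 pc


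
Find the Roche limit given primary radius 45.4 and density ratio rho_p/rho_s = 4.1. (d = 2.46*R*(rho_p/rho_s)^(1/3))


d_Roche = 2.46 * 45.4 * 4.1^(1/3) = 178.7525

178.7525


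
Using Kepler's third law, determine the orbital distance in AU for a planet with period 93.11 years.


a = P^(2/3) = 93.11^(2/3) = 20.543

20.543 AU


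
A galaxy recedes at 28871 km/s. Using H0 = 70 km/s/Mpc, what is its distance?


d = v / H0 = 28871 / 70 = 412.4429

412.4429 Mpc


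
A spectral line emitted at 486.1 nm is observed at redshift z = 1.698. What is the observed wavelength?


lam_obs = lam_emit * (1 + z) = 486.1 * (1 + 1.698) = 1311.4978

1311.4978 nm


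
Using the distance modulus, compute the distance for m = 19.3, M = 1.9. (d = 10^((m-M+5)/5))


d = 10^((m - M + 5)/5) = 10^((19.3 - 1.9 + 5)/5) = 30199.5172

30199.5172 pc


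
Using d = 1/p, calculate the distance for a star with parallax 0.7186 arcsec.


d = 1/p = 1/0.7186 = 1.3916

1.3916 pc


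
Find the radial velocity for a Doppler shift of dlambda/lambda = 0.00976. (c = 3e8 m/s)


v = (dlambda/lambda) * c = 0.00976 * 3e8 = 2.928e+06

2.928e+06 m/s


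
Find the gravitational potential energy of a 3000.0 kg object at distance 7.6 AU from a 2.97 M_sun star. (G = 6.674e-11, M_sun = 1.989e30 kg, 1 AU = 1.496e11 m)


M = 2.97 * 1.989e30 kg = 5.90733e+30 kg; r = 7.6 AU * 1.496e11 m/AU = 1.13696e+12 m. U = -GM*m/r = -(6.674e-11 * 5.90733e+30 * 3000.0) / 1.13696e+12 = -1.040e+12

-1.040e+12 J


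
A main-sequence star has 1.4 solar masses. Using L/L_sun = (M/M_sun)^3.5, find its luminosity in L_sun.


L/L_sun = (M/M_sun)^3.5 = 1.4^3.5 = 3.2467

3.2467 L_sun


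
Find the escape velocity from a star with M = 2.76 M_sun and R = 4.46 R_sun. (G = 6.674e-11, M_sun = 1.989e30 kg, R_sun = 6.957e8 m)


M = 2.76 * 1.989e30 kg = 5.48964e+30 kg; R = 4.46 * 6.957e8 m = 3.102822e+09 m. v_esc = sqrt(2GM/R) = sqrt(2 * 6.674e-11 * 5.48964e+30 / 3.102822e+09) = 485961.2053

485961.2053 m/s


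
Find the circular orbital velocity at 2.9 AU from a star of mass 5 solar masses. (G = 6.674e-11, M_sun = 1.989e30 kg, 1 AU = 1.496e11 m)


v = sqrt(GM/r) = sqrt(6.674e-11 * 9.945e+30 / 4.338e+11) = 39113.862

39113.862 m/s


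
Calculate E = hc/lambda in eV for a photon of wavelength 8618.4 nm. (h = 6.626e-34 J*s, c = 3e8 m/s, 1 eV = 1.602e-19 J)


E = hc/lambda = 6.626e-34 * 3e8 / 8.618e-06 = 2.306e-20 J = 0.144 eV

0.144 eV


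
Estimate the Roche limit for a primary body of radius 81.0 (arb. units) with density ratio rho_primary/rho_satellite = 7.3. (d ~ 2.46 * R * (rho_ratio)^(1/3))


d_Roche = 2.46 * 81.0 * 7.3^(1/3) = 386.54

386.54


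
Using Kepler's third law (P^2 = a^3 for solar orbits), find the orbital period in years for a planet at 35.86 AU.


P = a^(3/2) = 35.86^1.5 = 214.7412

214.7412 years


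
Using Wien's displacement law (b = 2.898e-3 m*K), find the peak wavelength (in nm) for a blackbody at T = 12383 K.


lam_max = b / T = 2.898e-3 / 12383 = 2.340e-07 m = 234.0305 nm

234.0305 nm


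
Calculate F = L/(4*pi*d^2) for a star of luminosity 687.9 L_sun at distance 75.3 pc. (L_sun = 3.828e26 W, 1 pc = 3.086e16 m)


F = L / (4*pi*d^2) = 2.633e+29 / (4*pi*(2.324e+18)^2) = 3.881e-09

3.881e-09 W/m^2


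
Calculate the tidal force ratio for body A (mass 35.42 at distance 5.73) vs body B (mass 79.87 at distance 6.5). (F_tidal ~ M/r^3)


Ratio = (M1/r1^3) / (M2/r2^3) = (35.42/5.73^3) / (79.87/6.5^3) = 0.6474

0.6474


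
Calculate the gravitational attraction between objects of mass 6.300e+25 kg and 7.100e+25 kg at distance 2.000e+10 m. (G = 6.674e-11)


F = G*m1*m2/r^2 = 6.674e-11 * 6.300e+25 * 7.100e+25 / (2.000e+10)^2 = 6.674e-11 * 4.473e+51 / 4.000e+20 = 7.463e+20

7.463e+20 N


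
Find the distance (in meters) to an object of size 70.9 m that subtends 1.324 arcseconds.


D = size / theta_rad, theta_rad = 1.324 * pi/(180*3600) = 6.419e-06, D = 1.105e+07

1.105e+07 m


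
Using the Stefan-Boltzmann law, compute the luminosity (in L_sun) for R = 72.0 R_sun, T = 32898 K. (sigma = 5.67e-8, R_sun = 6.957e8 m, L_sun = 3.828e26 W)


R = 72.0 * 6.957e8 m = 5.00904e+10 m. L = 4*pi*R^2*sigma*T^4 = 4*pi*(5.00904e+10)^2 * 5.67e-8 * 32898^4 = 2.094015575e+33 W. L/L_sun = 2.094015575e+33 / 3.828e26 = 5.470e+06

5.470e+06 L_sun


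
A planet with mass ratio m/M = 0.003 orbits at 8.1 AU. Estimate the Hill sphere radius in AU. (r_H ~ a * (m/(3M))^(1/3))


r_H = a * (m/3M)^(1/3) = 8.1 * (0.003/3)^(1/3) = 0.81

0.81 AU


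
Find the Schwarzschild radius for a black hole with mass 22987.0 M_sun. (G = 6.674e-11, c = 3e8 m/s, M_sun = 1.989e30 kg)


M = 22987.0 * 1.989e30 kg = 4.5721143e+34 kg. rs = 2GM/c^2 = 2 * 6.674e-11 * 4.5721143e+34 / (3e8)^2 = 6.781e+07

6.781e+07 m


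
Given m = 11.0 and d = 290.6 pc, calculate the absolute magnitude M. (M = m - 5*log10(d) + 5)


M = m - 5*log10(d) + 5 = 11.0 - 5*log10(290.6) + 5 = 3.6835

3.6835


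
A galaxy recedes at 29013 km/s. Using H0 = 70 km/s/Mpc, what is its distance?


d = v / H0 = 29013 / 70 = 414.4714

414.4714 Mpc


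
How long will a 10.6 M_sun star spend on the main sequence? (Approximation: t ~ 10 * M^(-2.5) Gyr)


t = 10 * M^(-2.5) = 10 * 10.6^(-2.5) = 0.0273

0.0273 Gyr


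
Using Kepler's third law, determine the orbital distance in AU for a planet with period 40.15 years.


a = P^(2/3) = 40.15^(2/3) = 11.7253

11.7253 AU


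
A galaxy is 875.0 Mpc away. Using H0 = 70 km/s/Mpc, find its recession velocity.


v = H0 * d = 70 * 875.0 = 61250.0

61250.0 km/s


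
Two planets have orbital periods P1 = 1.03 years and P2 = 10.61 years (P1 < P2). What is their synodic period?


1/P_syn = |1/P1 - 1/P2| = |1/1.03 - 1/10.61| => P_syn = 1.1407

1.1407 years


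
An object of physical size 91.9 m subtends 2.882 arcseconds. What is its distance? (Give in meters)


D = size / theta_rad, theta_rad = 2.882 * pi/(180*3600) = 1.397e-05, D = 6.577e+06

6.577e+06 m


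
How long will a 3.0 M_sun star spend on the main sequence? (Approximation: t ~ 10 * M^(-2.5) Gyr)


t = 10 * M^(-2.5) = 10 * 3.0^(-2.5) = 0.6415

0.6415 Gyr


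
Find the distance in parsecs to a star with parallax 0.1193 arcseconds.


d = 1/p = 1/0.1193 = 8.3822

8.3822 pc


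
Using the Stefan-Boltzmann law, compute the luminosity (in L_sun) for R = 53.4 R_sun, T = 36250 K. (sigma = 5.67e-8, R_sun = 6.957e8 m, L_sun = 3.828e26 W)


R = 53.4 * 6.957e8 m = 3.715038e+10 m. L = 4*pi*R^2*sigma*T^4 = 4*pi*(3.715038e+10)^2 * 5.67e-8 * 36250^4 = 1.698053961e+33 W. L/L_sun = 1.698053961e+33 / 3.828e26 = 4.436e+06

4.436e+06 L_sun


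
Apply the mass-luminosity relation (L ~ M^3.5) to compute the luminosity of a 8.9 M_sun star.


L/L_sun = (M/M_sun)^3.5 = 8.9^3.5 = 2103.1247

2103.1247 L_sun


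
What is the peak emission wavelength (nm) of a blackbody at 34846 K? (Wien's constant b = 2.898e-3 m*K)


lam_max = b / T = 2.898e-3 / 34846 = 8.317e-08 m = 83.1659 nm

83.1659 nm


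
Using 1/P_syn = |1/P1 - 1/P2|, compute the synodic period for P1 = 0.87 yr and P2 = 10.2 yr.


1/P_syn = |1/P1 - 1/P2| = |1/0.87 - 1/10.2| => P_syn = 0.9511

0.9511 years


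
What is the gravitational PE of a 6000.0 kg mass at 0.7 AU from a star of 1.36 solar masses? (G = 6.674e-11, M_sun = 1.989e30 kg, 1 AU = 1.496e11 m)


M = 1.36 * 1.989e30 kg = 2.70504e+30 kg; r = 0.7 AU * 1.496e11 m/AU = 1.0472e+11 m. U = -GM*m/r = -(6.674e-11 * 2.70504e+30 * 6000.0) / 1.0472e+11 = -1.034e+13

-1.034e+13 J


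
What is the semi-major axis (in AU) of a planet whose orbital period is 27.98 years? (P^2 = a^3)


a = P^(2/3) = 27.98^(2/3) = 9.2165

9.2165 AU


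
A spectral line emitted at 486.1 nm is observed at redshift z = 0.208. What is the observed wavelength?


lam_obs = lam_emit * (1 + z) = 486.1 * (1 + 0.208) = 587.2088

587.2088 nm


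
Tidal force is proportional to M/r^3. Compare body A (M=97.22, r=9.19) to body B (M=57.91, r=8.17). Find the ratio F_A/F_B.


Ratio = (M1/r1^3) / (M2/r2^3) = (97.22/9.19^3) / (57.91/8.17^3) = 1.1796

1.1796


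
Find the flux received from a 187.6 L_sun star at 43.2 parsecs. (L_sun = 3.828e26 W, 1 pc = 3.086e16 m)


F = L / (4*pi*d^2) = 7.181e+28 / (4*pi*(1.333e+18)^2) = 3.215e-09

3.215e-09 W/m^2


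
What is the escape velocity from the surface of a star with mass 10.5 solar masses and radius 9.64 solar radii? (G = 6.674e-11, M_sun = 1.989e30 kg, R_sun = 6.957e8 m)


M = 10.5 * 1.989e30 kg = 2.08845e+31 kg; R = 9.64 * 6.957e8 m = 6.706548e+09 m. v_esc = sqrt(2GM/R) = sqrt(2 * 6.674e-11 * 2.08845e+31 / 6.706548e+09) = 644719.2261

644719.2261 m/s


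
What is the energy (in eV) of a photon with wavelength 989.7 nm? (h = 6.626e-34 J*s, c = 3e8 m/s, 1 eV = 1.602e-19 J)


E = hc/lambda = 6.626e-34 * 3e8 / 9.897e-07 = 2.008e-19 J = 1.2537 eV

1.2537 eV


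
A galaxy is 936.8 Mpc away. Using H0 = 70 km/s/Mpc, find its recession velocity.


v = H0 * d = 70 * 936.8 = 65576.0

65576.0 km/s


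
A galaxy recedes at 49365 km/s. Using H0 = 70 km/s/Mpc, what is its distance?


d = v / H0 = 49365 / 70 = 705.2143

705.2143 Mpc


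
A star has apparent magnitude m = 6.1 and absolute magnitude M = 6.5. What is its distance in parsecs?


d = 10^((m - M + 5)/5) = 10^((6.1 - 6.5 + 5)/5) = 8.3176

8.3176 pc


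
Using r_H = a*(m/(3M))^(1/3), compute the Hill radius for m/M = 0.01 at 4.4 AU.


r_H = a * (m/3M)^(1/3) = 4.4 * (0.01/3)^(1/3) = 0.6573

0.6573 AU


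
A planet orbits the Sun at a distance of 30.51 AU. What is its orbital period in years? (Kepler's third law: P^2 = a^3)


P = a^(3/2) = 30.51^1.5 = 168.5246

168.5246 years


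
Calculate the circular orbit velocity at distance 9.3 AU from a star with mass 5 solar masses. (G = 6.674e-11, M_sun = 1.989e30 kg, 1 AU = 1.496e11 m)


v = sqrt(GM/r) = sqrt(6.674e-11 * 9.945e+30 / 1.391e+12) = 21841.7898

21841.7898 m/s


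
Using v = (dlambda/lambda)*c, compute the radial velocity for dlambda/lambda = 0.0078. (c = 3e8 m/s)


v = (dlambda/lambda) * c = 0.0078 * 3e8 = 2.340e+06

2.340e+06 m/s


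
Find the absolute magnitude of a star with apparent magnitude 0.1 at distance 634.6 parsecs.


M = m - 5*log10(d) + 5 = 0.1 - 5*log10(634.6) + 5 = -8.9125

-8.9125


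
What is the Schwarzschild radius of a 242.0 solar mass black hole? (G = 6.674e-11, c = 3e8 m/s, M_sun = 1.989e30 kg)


M = 242.0 * 1.989e30 kg = 4.81338e+32 kg. rs = 2GM/c^2 = 2 * 6.674e-11 * 4.81338e+32 / (3e8)^2 = 713877.736

713877.736 m


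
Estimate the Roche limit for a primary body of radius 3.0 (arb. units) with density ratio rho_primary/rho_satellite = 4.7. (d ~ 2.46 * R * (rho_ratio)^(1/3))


d_Roche = 2.46 * 3.0 * 4.7^(1/3) = 12.362

12.362


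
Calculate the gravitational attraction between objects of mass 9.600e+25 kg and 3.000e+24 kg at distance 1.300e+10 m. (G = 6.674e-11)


F = G*m1*m2/r^2 = 6.674e-11 * 9.600e+25 * 3.000e+24 / (1.300e+10)^2 = 6.674e-11 * 2.880e+50 / 1.690e+20 = 1.137e+20

1.137e+20 N


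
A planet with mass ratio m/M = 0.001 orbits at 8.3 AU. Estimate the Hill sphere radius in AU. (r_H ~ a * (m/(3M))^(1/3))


r_H = a * (m/3M)^(1/3) = 8.3 * (0.001/3)^(1/3) = 0.5755

0.5755 AU


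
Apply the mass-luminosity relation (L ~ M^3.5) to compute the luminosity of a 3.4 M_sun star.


L/L_sun = (M/M_sun)^3.5 = 3.4^3.5 = 72.473

72.473 L_sun


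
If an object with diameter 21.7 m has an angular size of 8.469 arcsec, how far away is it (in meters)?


D = size / theta_rad, theta_rad = 8.469 * pi/(180*3600) = 4.106e-05, D = 528509.4221

528509.4221 m


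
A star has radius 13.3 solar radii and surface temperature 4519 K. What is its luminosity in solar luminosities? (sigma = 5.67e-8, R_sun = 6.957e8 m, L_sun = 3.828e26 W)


R = 13.3 * 6.957e8 m = 9.25281e+09 m. L = 4*pi*R^2*sigma*T^4 = 4*pi*(9.25281e+09)^2 * 5.67e-8 * 4519^4 = 2.543955891e+28 W. L/L_sun = 2.543955891e+28 / 3.828e26 = 66.4565

66.4565 L_sun


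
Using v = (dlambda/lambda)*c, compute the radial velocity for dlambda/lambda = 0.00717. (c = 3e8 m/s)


v = (dlambda/lambda) * c = 0.00717 * 3e8 = 2.151e+06

2.151e+06 m/s


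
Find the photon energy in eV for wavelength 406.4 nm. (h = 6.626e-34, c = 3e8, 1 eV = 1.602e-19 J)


E = hc/lambda = 6.626e-34 * 3e8 / 4.064e-07 = 4.891e-19 J = 3.0532 eV

3.0532 eV


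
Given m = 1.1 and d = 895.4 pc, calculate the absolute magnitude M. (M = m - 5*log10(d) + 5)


M = m - 5*log10(d) + 5 = 1.1 - 5*log10(895.4) + 5 = -8.6601

-8.6601


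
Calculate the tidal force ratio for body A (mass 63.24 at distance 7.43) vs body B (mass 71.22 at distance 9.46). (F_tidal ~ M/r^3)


Ratio = (M1/r1^3) / (M2/r2^3) = (63.24/7.43^3) / (71.22/9.46^3) = 1.8327

1.8327


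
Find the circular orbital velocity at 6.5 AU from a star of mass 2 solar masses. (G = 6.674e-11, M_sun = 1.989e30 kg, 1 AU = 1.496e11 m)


v = sqrt(GM/r) = sqrt(6.674e-11 * 3.978e+30 / 9.724e+11) = 16523.5369

16523.5369 m/s


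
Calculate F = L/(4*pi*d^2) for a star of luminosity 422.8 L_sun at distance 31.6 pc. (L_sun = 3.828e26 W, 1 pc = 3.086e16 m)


F = L / (4*pi*d^2) = 1.618e+29 / (4*pi*(9.752e+17)^2) = 1.354e-08

1.354e-08 W/m^2


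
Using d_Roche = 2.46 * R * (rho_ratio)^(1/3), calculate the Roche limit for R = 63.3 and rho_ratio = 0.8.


d_Roche = 2.46 * 63.3 * 0.8^(1/3) = 144.5558

144.5558


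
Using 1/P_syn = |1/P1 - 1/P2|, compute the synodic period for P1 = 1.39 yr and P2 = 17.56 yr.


1/P_syn = |1/P1 - 1/P2| = |1/1.39 - 1/17.56| => P_syn = 1.5095

1.5095 years


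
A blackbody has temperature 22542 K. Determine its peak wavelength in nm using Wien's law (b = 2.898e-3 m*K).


lam_max = b / T = 2.898e-3 / 22542 = 1.286e-07 m = 128.56 nm

128.56 nm


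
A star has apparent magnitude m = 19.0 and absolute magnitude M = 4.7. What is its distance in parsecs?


d = 10^((m - M + 5)/5) = 10^((19.0 - 4.7 + 5)/5) = 7244.3596

7244.3596 pc


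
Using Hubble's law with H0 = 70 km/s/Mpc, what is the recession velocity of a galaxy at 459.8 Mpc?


v = H0 * d = 70 * 459.8 = 32186.0

32186.0 km/s


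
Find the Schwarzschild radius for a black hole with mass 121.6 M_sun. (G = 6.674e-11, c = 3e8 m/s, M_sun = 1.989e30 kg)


M = 121.6 * 1.989e30 kg = 2.418624e+32 kg. rs = 2GM/c^2 = 2 * 6.674e-11 * 2.418624e+32 / (3e8)^2 = 358708.8128

358708.8128 m


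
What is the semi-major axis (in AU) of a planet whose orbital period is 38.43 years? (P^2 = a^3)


a = P^(2/3) = 38.43^(2/3) = 11.388

11.388 AU


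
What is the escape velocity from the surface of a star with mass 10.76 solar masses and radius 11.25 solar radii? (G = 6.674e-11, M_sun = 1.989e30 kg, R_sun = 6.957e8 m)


M = 10.76 * 1.989e30 kg = 2.140164e+31 kg; R = 11.25 * 6.957e8 m = 7.826625e+09 m. v_esc = sqrt(2GM/R) = sqrt(2 * 6.674e-11 * 2.140164e+31 / 7.826625e+09) = 604149.4206

604149.4206 m/s


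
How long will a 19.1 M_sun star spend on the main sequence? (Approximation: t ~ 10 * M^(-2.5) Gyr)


t = 10 * M^(-2.5) = 10 * 19.1^(-2.5) = 0.0063

0.0063 Gyr


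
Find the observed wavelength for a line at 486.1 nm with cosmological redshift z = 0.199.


lam_obs = lam_emit * (1 + z) = 486.1 * (1 + 0.199) = 582.8339

582.8339 nm


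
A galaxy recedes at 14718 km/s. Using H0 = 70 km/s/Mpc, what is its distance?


d = v / H0 = 14718 / 70 = 210.2571

210.2571 Mpc


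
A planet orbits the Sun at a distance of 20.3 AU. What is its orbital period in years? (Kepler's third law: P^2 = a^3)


P = a^(3/2) = 20.3^1.5 = 91.4627

91.4627 years


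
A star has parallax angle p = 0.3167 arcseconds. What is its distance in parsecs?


d = 1/p = 1/0.3167 = 3.1576

3.1576 pc


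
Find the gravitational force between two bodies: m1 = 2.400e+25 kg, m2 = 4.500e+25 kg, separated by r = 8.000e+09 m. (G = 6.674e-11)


F = G*m1*m2/r^2 = 6.674e-11 * 2.400e+25 * 4.500e+25 / (8.000e+09)^2 = 6.674e-11 * 1.080e+51 / 6.400e+19 = 1.126e+21

1.126e+21 N


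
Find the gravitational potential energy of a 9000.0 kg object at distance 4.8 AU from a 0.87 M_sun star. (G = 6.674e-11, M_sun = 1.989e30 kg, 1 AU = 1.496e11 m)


M = 0.87 * 1.989e30 kg = 1.73043e+30 kg; r = 4.8 AU * 1.496e11 m/AU = 7.1808e+11 m. U = -GM*m/r = -(6.674e-11 * 1.73043e+30 * 9000.0) / 7.1808e+11 = -1.447e+12

-1.447e+12 J


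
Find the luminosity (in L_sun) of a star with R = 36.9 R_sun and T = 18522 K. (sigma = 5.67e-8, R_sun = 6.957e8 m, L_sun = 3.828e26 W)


R = 36.9 * 6.957e8 m = 2.567133e+10 m. L = 4*pi*R^2*sigma*T^4 = 4*pi*(2.567133e+10)^2 * 5.67e-8 * 18522^4 = 5.526385564e+31 W. L/L_sun = 5.526385564e+31 / 3.828e26 = 144367.439

144367.439 L_sun


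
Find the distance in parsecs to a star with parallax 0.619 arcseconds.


d = 1/p = 1/0.619 = 1.6155

1.6155 pc


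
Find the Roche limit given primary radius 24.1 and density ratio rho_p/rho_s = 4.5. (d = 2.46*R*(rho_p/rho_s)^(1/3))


d_Roche = 2.46 * 24.1 * 4.5^(1/3) = 97.879

97.879


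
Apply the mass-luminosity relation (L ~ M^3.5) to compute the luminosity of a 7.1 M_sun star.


L/L_sun = (M/M_sun)^3.5 = 7.1^3.5 = 953.6834

953.6834 L_sun


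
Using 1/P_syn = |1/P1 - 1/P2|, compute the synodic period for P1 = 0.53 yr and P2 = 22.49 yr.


1/P_syn = |1/P1 - 1/P2| = |1/0.53 - 1/22.49| => P_syn = 0.5428

0.5428 years


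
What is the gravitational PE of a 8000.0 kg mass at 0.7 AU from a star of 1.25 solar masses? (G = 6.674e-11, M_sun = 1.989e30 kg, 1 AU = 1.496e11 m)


M = 1.25 * 1.989e30 kg = 2.48625e+30 kg; r = 0.7 AU * 1.496e11 m/AU = 1.0472e+11 m. U = -GM*m/r = -(6.674e-11 * 2.48625e+30 * 8000.0) / 1.0472e+11 = -1.268e+13

-1.268e+13 J


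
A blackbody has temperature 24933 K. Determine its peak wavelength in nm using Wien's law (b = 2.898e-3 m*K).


lam_max = b / T = 2.898e-3 / 24933 = 1.162e-07 m = 116.2315 nm

116.2315 nm


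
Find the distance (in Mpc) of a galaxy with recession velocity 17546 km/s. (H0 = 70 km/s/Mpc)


d = v / H0 = 17546 / 70 = 250.6571

250.6571 Mpc


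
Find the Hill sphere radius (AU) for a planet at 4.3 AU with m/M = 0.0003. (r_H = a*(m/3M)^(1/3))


r_H = a * (m/3M)^(1/3) = 4.3 * (0.0003/3)^(1/3) = 0.1996

0.1996 AU


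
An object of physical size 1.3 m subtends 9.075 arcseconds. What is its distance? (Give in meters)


D = size / theta_rad, theta_rad = 9.075 * pi/(180*3600) = 4.400e-05, D = 29547.5756

29547.5756 m


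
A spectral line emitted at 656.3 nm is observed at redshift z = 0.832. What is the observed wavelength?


lam_obs = lam_emit * (1 + z) = 656.3 * (1 + 0.832) = 1202.3416

1202.3416 nm


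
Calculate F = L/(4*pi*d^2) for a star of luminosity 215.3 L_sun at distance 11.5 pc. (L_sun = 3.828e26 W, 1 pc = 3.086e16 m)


F = L / (4*pi*d^2) = 8.242e+28 / (4*pi*(3.549e+17)^2) = 5.207e-08

5.207e-08 W/m^2


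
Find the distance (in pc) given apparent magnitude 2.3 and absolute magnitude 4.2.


d = 10^((m - M + 5)/5) = 10^((2.3 - 4.2 + 5)/5) = 4.1687

4.1687 pc


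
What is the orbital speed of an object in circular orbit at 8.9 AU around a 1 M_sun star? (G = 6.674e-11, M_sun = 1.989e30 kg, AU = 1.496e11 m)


v = sqrt(GM/r) = sqrt(6.674e-11 * 1.989e+30 / 1.331e+12) = 9985.0373

9985.0373 m/s


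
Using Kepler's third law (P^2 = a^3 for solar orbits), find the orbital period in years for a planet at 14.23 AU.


P = a^(3/2) = 14.23^1.5 = 53.6794

53.6794 years


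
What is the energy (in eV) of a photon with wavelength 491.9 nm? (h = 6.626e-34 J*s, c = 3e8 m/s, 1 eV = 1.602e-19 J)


E = hc/lambda = 6.626e-34 * 3e8 / 4.919e-07 = 4.041e-19 J = 2.5225 eV

2.5225 eV


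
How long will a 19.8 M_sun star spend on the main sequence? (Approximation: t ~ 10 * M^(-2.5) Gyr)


t = 10 * M^(-2.5) = 10 * 19.8^(-2.5) = 0.0057

0.0057 Gyr


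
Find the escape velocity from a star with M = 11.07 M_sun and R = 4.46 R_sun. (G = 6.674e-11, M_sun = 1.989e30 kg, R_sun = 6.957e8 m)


M = 11.07 * 1.989e30 kg = 2.201823e+31 kg; R = 4.46 * 6.957e8 m = 3.102822e+09 m. v_esc = sqrt(2GM/R) = sqrt(2 * 6.674e-11 * 2.201823e+31 / 3.102822e+09) = 973242.0615

973242.0615 m/s


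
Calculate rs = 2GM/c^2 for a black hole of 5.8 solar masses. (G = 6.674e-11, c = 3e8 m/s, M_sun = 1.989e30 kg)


M = 5.8 * 1.989e30 kg = 1.15362e+31 kg. rs = 2GM/c^2 = 2 * 6.674e-11 * 1.15362e+31 / (3e8)^2 = 17109.4664

17109.4664 m


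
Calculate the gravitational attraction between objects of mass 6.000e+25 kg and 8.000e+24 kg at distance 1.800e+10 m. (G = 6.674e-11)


F = G*m1*m2/r^2 = 6.674e-11 * 6.000e+25 * 8.000e+24 / (1.800e+10)^2 = 6.674e-11 * 4.800e+50 / 3.240e+20 = 9.887e+19

9.887e+19 N


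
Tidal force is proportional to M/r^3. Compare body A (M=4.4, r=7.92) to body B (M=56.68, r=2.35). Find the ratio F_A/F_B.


Ratio = (M1/r1^3) / (M2/r2^3) = (4.4/7.92^3) / (56.68/2.35^3) = 0.002

0.002


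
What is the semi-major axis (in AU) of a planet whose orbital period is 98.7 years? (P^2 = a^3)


a = P^(2/3) = 98.7^(2/3) = 21.3572

21.3572 AU


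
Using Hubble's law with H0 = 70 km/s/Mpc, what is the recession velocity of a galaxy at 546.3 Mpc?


v = H0 * d = 70 * 546.3 = 38241.0

38241.0 km/s


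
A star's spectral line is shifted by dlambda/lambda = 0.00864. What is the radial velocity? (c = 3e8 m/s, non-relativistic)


v = (dlambda/lambda) * c = 0.00864 * 3e8 = 2.592e+06

2.592e+06 m/s


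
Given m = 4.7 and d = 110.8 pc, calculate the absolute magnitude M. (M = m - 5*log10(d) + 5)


M = m - 5*log10(d) + 5 = 4.7 - 5*log10(110.8) + 5 = -0.5227

-0.5227


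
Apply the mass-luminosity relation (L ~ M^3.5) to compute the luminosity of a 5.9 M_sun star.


L/L_sun = (M/M_sun)^3.5 = 5.9^3.5 = 498.8639

498.8639 L_sun


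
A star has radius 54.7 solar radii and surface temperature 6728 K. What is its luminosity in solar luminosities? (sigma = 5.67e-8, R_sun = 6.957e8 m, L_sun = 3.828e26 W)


R = 54.7 * 6.957e8 m = 3.805479e+10 m. L = 4*pi*R^2*sigma*T^4 = 4*pi*(3.805479e+10)^2 * 5.67e-8 * 6728^4 = 2.11424598e+30 W. L/L_sun = 2.11424598e+30 / 3.828e26 = 5523.1086

5523.1086 L_sun


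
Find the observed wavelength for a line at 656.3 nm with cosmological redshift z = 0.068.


lam_obs = lam_emit * (1 + z) = 656.3 * (1 + 0.068) = 700.9284

700.9284 nm


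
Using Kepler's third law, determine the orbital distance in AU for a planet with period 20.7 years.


a = P^(2/3) = 20.7^(2/3) = 7.539

7.539 AU


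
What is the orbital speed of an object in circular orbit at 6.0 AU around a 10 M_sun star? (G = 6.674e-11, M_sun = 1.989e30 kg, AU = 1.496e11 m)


v = sqrt(GM/r) = sqrt(6.674e-11 * 1.989e+31 / 8.976e+11) = 38456.4393

38456.4393 m/s


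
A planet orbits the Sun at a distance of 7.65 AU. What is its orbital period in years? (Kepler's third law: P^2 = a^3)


P = a^(3/2) = 7.65^1.5 = 21.1589

21.1589 years


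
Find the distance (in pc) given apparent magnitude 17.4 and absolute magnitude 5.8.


d = 10^((m - M + 5)/5) = 10^((17.4 - 5.8 + 5)/5) = 2089.2961

2089.2961 pc


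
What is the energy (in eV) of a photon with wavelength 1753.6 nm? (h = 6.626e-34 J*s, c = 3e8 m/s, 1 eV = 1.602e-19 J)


E = hc/lambda = 6.626e-34 * 3e8 / 1.754e-06 = 1.134e-19 J = 0.7076 eV

0.7076 eV


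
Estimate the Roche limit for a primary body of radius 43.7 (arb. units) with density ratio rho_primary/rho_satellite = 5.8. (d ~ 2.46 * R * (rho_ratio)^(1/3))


d_Roche = 2.46 * 43.7 * 5.8^(1/3) = 193.149

193.149


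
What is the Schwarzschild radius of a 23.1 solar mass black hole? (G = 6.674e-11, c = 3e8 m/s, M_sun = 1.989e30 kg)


M = 23.1 * 1.989e30 kg = 4.59459e+31 kg. rs = 2GM/c^2 = 2 * 6.674e-11 * 4.59459e+31 / (3e8)^2 = 68142.8748

68142.8748 m


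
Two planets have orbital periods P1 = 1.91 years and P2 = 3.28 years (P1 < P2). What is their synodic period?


1/P_syn = |1/P1 - 1/P2| = |1/1.91 - 1/3.28| => P_syn = 4.5728

4.5728 years


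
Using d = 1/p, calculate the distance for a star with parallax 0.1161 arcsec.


d = 1/p = 1/0.1161 = 8.6133

8.6133 pc


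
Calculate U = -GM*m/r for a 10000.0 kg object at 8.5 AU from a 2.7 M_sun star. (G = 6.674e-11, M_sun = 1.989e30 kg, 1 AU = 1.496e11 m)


M = 2.7 * 1.989e30 kg = 5.3703e+30 kg; r = 8.5 AU * 1.496e11 m/AU = 1.2716e+12 m. U = -GM*m/r = -(6.674e-11 * 5.3703e+30 * 10000.0) / 1.2716e+12 = -2.819e+12

-2.819e+12 J


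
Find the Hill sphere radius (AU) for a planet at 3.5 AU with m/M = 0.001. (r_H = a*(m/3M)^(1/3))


r_H = a * (m/3M)^(1/3) = 3.5 * (0.001/3)^(1/3) = 0.2427

0.2427 AU


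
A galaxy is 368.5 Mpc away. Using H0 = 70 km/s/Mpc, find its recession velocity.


v = H0 * d = 70 * 368.5 = 25795.0

25795.0 km/s


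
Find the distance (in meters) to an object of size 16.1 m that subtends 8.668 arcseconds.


D = size / theta_rad, theta_rad = 8.668 * pi/(180*3600) = 4.202e-05, D = 383117.6027

383117.6027 m


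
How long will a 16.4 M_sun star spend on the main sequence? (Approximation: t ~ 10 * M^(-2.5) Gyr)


t = 10 * M^(-2.5) = 10 * 16.4^(-2.5) = 0.0092

0.0092 Gyr


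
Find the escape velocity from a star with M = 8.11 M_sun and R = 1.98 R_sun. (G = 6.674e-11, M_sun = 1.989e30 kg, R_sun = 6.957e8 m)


M = 8.11 * 1.989e30 kg = 1.613079e+31 kg; R = 1.98 * 6.957e8 m = 1.377486e+09 m. v_esc = sqrt(2GM/R) = sqrt(2 * 6.674e-11 * 1.613079e+31 / 1.377486e+09) = 1.250e+06

1.250e+06 m/s


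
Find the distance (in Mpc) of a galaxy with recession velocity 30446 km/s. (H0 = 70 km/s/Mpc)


d = v / H0 = 30446 / 70 = 434.9429

434.9429 Mpc


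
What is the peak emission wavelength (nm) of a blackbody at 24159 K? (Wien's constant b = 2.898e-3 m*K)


lam_max = b / T = 2.898e-3 / 24159 = 1.200e-07 m = 119.9553 nm

119.9553 nm


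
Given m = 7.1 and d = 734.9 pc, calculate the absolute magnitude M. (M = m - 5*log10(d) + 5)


M = m - 5*log10(d) + 5 = 7.1 - 5*log10(734.9) + 5 = -2.2311

-2.2311


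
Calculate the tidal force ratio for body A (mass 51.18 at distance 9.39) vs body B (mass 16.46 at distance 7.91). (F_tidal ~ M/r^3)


Ratio = (M1/r1^3) / (M2/r2^3) = (51.18/9.39^3) / (16.46/7.91^3) = 1.8587

1.8587


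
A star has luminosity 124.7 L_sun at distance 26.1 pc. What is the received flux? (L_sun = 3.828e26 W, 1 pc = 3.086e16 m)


F = L / (4*pi*d^2) = 4.774e+28 / (4*pi*(8.054e+17)^2) = 5.855e-09

5.855e-09 W/m^2


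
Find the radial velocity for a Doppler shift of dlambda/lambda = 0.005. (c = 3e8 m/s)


v = (dlambda/lambda) * c = 0.005 * 3e8 = 1.500e+06

1.500e+06 m/s


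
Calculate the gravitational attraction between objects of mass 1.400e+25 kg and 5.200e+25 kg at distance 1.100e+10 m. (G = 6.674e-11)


F = G*m1*m2/r^2 = 6.674e-11 * 1.400e+25 * 5.200e+25 / (1.100e+10)^2 = 6.674e-11 * 7.280e+50 / 1.210e+20 = 4.015e+20

4.015e+20 N


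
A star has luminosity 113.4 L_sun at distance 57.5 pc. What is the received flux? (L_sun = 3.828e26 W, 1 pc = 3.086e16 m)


F = L / (4*pi*d^2) = 4.341e+28 / (4*pi*(1.774e+18)^2) = 1.097e-09

1.097e-09 W/m^2


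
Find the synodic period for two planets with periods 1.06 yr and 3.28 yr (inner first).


1/P_syn = |1/P1 - 1/P2| = |1/1.06 - 1/3.28| => P_syn = 1.5661

1.5661 years


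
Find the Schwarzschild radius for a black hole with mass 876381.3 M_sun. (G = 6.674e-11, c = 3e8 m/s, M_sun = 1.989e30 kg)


M = 876381.3 * 1.989e30 kg = 1.743122406e+36 kg. rs = 2GM/c^2 = 2 * 6.674e-11 * 1.743122406e+36 / (3e8)^2 = 2.585e+09

2.585e+09 m


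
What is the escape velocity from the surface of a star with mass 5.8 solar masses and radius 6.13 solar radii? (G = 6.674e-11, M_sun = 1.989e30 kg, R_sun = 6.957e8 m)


M = 5.8 * 1.989e30 kg = 1.15362e+31 kg; R = 6.13 * 6.957e8 m = 4.264641e+09 m. v_esc = sqrt(2GM/R) = sqrt(2 * 6.674e-11 * 1.15362e+31 / 4.264641e+09) = 600894.5269

600894.5269 m/s


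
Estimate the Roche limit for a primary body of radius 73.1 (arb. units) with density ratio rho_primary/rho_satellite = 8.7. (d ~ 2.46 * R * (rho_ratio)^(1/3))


d_Roche = 2.46 * 73.1 * 8.7^(1/3) = 369.85

369.85


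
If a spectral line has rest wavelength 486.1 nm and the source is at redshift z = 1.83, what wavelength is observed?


lam_obs = lam_emit * (1 + z) = 486.1 * (1 + 1.83) = 1375.663

1375.663 nm


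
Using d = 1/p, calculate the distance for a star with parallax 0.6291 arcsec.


d = 1/p = 1/0.6291 = 1.5896

1.5896 pc


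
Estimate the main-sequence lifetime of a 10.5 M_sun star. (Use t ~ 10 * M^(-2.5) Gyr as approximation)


t = 10 * M^(-2.5) = 10 * 10.5^(-2.5) = 0.028

0.028 Gyr


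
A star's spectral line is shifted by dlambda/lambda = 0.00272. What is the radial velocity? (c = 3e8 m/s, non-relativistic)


v = (dlambda/lambda) * c = 0.00272 * 3e8 = 816000.0

816000.0 m/s


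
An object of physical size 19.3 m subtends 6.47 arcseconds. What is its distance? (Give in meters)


D = size / theta_rad, theta_rad = 6.47 * pi/(180*3600) = 3.137e-05, D = 615287.5982

615287.5982 m


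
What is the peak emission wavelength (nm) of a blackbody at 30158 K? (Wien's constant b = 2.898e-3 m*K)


lam_max = b / T = 2.898e-3 / 30158 = 9.609e-08 m = 96.0939 nm

96.0939 nm


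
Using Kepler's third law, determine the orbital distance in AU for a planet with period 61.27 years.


a = P^(2/3) = 61.27^(2/3) = 15.5417

15.5417 AU


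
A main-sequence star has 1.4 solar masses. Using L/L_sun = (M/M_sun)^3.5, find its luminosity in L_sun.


L/L_sun = (M/M_sun)^3.5 = 1.4^3.5 = 3.2467

3.2467 L_sun


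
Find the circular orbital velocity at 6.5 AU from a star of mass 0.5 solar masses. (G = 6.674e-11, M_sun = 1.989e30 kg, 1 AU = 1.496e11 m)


v = sqrt(GM/r) = sqrt(6.674e-11 * 9.945e+29 / 9.724e+11) = 8261.7685

8261.7685 m/s


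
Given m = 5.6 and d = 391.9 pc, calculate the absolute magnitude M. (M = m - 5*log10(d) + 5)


M = m - 5*log10(d) + 5 = 5.6 - 5*log10(391.9) + 5 = -2.3659

-2.3659


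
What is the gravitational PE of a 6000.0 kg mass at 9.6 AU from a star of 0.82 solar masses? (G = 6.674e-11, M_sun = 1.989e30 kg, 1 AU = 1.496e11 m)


M = 0.82 * 1.989e30 kg = 1.63098e+30 kg; r = 9.6 AU * 1.496e11 m/AU = 1.43616e+12 m. U = -GM*m/r = -(6.674e-11 * 1.63098e+30 * 6000.0) / 1.43616e+12 = -4.548e+11

-4.548e+11 J


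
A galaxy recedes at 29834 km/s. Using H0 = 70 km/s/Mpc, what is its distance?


d = v / H0 = 29834 / 70 = 426.2

426.2 Mpc


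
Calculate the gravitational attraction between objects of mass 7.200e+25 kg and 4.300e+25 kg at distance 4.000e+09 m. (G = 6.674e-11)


F = G*m1*m2/r^2 = 6.674e-11 * 7.200e+25 * 4.300e+25 / (4.000e+09)^2 = 6.674e-11 * 3.096e+51 / 1.600e+19 = 1.291e+22

1.291e+22 N


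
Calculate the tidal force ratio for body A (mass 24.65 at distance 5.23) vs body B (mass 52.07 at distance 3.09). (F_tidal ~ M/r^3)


Ratio = (M1/r1^3) / (M2/r2^3) = (24.65/5.23^3) / (52.07/3.09^3) = 0.0976

0.0976


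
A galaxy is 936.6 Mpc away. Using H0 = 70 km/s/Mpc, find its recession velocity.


v = H0 * d = 70 * 936.6 = 65562.0

65562.0 km/s


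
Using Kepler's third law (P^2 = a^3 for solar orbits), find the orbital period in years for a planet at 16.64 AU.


P = a^(3/2) = 16.64^1.5 = 67.8781

67.8781 years


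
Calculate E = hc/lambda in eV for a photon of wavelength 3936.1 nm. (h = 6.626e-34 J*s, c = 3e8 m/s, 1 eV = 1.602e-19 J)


E = hc/lambda = 6.626e-34 * 3e8 / 3.936e-06 = 5.050e-20 J = 0.3152 eV

0.3152 eV


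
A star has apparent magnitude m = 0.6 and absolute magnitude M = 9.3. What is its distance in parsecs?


d = 10^((m - M + 5)/5) = 10^((0.6 - 9.3 + 5)/5) = 0.182

0.182 pc


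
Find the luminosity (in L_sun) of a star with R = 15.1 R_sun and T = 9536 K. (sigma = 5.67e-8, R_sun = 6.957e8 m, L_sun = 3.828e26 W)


R = 15.1 * 6.957e8 m = 1.050507e+10 m. L = 4*pi*R^2*sigma*T^4 = 4*pi*(1.050507e+10)^2 * 5.67e-8 * 9536^4 = 6.502132179e+29 W. L/L_sun = 6.502132179e+29 / 3.828e26 = 1698.5716

1698.5716 L_sun


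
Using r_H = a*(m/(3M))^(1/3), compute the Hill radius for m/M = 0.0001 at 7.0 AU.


r_H = a * (m/3M)^(1/3) = 7.0 * (0.0001/3)^(1/3) = 0.2253

0.2253 AU


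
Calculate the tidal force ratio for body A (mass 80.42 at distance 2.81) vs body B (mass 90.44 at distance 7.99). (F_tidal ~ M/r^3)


Ratio = (M1/r1^3) / (M2/r2^3) = (80.42/2.81^3) / (90.44/7.99^3) = 20.4421

20.4421


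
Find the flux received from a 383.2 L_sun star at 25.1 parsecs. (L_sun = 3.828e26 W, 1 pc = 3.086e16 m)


F = L / (4*pi*d^2) = 1.467e+29 / (4*pi*(7.746e+17)^2) = 1.946e-08

1.946e-08 W/m^2


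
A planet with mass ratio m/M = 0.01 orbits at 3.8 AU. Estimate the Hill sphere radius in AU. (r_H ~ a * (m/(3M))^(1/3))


r_H = a * (m/3M)^(1/3) = 3.8 * (0.01/3)^(1/3) = 0.5676

0.5676 AU


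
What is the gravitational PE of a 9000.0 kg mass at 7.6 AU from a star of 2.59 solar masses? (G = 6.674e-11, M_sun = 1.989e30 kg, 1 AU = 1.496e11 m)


M = 2.59 * 1.989e30 kg = 5.15151e+30 kg; r = 7.6 AU * 1.496e11 m/AU = 1.13696e+12 m. U = -GM*m/r = -(6.674e-11 * 5.15151e+30 * 9000.0) / 1.13696e+12 = -2.722e+12

-2.722e+12 J


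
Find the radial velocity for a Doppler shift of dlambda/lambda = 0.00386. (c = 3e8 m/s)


v = (dlambda/lambda) * c = 0.00386 * 3e8 = 1.158e+06

1.158e+06 m/s


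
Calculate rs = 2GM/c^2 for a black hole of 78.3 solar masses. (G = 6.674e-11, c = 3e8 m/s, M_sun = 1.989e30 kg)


M = 78.3 * 1.989e30 kg = 1.557387e+32 kg. rs = 2GM/c^2 = 2 * 6.674e-11 * 1.557387e+32 / (3e8)^2 = 230977.7964

230977.7964 m


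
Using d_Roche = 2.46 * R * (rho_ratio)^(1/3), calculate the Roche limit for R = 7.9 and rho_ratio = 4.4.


d_Roche = 2.46 * 7.9 * 4.4^(1/3) = 31.8454

31.8454


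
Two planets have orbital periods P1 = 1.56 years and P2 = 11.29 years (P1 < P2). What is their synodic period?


1/P_syn = |1/P1 - 1/P2| = |1/1.56 - 1/11.29| => P_syn = 1.8101

1.8101 years


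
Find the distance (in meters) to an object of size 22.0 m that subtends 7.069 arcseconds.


D = size / theta_rad, theta_rad = 7.069 * pi/(180*3600) = 3.427e-05, D = 641933.1925

641933.1925 m


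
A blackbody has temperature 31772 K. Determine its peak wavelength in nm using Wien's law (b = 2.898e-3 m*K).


lam_max = b / T = 2.898e-3 / 31772 = 9.121e-08 m = 91.2124 nm

91.2124 nm


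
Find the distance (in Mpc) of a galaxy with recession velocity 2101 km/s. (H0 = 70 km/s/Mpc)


d = v / H0 = 2101 / 70 = 30.0143

30.0143 Mpc


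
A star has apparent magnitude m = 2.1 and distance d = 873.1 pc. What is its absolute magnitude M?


M = m - 5*log10(d) + 5 = 2.1 - 5*log10(873.1) + 5 = -7.6053

-7.6053


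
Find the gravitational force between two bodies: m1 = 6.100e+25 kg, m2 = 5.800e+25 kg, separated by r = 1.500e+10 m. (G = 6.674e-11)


F = G*m1*m2/r^2 = 6.674e-11 * 6.100e+25 * 5.800e+25 / (1.500e+10)^2 = 6.674e-11 * 3.538e+51 / 2.250e+20 = 1.049e+21

1.049e+21 N


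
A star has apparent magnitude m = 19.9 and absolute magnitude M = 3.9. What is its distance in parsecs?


d = 10^((m - M + 5)/5) = 10^((19.9 - 3.9 + 5)/5) = 15848.9319

15848.9319 pc


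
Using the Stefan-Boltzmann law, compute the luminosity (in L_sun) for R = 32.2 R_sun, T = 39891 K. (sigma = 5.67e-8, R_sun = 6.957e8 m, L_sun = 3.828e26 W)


R = 32.2 * 6.957e8 m = 2.240154e+10 m. L = 4*pi*R^2*sigma*T^4 = 4*pi*(2.240154e+10)^2 * 5.67e-8 * 39891^4 = 9.054164213e+32 W. L/L_sun = 9.054164213e+32 / 3.828e26 = 2.365e+06

2.365e+06 L_sun


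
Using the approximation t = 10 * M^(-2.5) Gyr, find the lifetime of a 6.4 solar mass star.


t = 10 * M^(-2.5) = 10 * 6.4^(-2.5) = 0.0965

0.0965 Gyr


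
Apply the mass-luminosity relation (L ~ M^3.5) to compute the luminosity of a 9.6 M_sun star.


L/L_sun = (M/M_sun)^3.5 = 9.6^3.5 = 2741.2542

2741.2542 L_sun


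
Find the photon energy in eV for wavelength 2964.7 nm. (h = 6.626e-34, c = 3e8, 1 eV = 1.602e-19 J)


E = hc/lambda = 6.626e-34 * 3e8 / 2.965e-06 = 6.705e-20 J = 0.4185 eV

0.4185 eV


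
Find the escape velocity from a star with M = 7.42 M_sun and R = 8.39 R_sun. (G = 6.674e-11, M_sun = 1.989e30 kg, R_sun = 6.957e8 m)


M = 7.42 * 1.989e30 kg = 1.475838e+31 kg; R = 8.39 * 6.957e8 m = 5.836923e+09 m. v_esc = sqrt(2GM/R) = sqrt(2 * 6.674e-11 * 1.475838e+31 / 5.836923e+09) = 580945.5924

580945.5924 m/s


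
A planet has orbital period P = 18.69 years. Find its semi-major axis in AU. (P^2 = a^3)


a = P^(2/3) = 18.69^(2/3) = 7.0427

7.0427 AU


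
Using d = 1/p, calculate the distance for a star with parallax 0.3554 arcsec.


d = 1/p = 1/0.3554 = 2.8137

2.8137 pc


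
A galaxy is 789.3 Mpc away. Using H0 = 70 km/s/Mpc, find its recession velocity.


v = H0 * d = 70 * 789.3 = 55251.0

55251.0 km/s


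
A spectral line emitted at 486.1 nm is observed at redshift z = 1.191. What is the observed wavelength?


lam_obs = lam_emit * (1 + z) = 486.1 * (1 + 1.191) = 1065.0451

1065.0451 nm


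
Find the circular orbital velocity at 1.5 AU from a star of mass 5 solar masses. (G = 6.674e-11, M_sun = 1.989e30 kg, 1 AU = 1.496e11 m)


v = sqrt(GM/r) = sqrt(6.674e-11 * 9.945e+30 / 2.244e+11) = 54385.6181

54385.6181 m/s


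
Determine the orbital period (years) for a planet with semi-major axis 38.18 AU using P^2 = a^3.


P = a^(3/2) = 38.18^1.5 = 235.9141

235.9141 years


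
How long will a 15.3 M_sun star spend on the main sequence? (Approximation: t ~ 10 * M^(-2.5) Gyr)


t = 10 * M^(-2.5) = 10 * 15.3^(-2.5) = 0.0109

0.0109 Gyr


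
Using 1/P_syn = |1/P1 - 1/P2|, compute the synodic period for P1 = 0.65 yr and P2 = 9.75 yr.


1/P_syn = |1/P1 - 1/P2| = |1/0.65 - 1/9.75| => P_syn = 0.6964

0.6964 years


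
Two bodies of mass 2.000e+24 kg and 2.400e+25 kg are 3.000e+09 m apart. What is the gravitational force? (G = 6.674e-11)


F = G*m1*m2/r^2 = 6.674e-11 * 2.000e+24 * 2.400e+25 / (3.000e+09)^2 = 6.674e-11 * 4.800e+49 / 9.000e+18 = 3.559e+20

3.559e+20 N
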